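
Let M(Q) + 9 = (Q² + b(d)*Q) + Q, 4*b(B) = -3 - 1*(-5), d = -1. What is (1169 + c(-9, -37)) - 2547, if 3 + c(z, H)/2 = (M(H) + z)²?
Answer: 6710513/2 ≈ 3.3553e+6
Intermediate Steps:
b(B) = ½ (b(B) = (-3 - 1*(-5))/4 = (-3 + 5)/4 = (¼)*2 = ½)
M(Q) = -9 + Q² + 3*Q/2 (M(Q) = -9 + ((Q² + Q/2) + Q) = -9 + (Q² + 3*Q/2) = -9 + Q² + 3*Q/2)
c(z, H) = -6 + 2*(-9 + z + H² + 3*H/2)² (c(z, H) = -6 + 2*((-9 + H² + 3*H/2) + z)² = -6 + 2*(-9 + z + H² + 3*H/2)²)
(1169 + c(-9, -37)) - 2547 = (1169 + (-6 + (-18 + 2*(-9) + 2*(-37)² + 3*(-37))²/2)) - 2547 = (1169 + (-6 + (-18 - 18 + 2*1369 - 111)²/2)) - 2547 = (1169 + (-6 + (-18 - 18 + 2738 - 111)²/2)) - 2547 = (1169 + (-6 + (½)*2591²)) - 2547 = (1169 + (-6 + (½)*6713281)) - 2547 = (1169 + (-6 + 6713281/2)) - 2547 = (1169 + 6713269/2) - 2547 = 6715607/2 - 2547 = 6710513/2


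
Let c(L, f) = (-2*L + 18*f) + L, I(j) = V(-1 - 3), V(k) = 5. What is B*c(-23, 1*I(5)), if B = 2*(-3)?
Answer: -678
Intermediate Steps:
I(j) = 5
B = -6
c(L, f) = -L + 18*f
B*c(-23, 1*I(5)) = -6*(-1*(-23) + 18*(1*5)) = -6*(23 + 18*5) = -6*(23 + 90) = -6*113 = -678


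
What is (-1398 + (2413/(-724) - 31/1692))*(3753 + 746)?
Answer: -965410280197/153126 ≈ -6.3047e+6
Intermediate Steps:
(-1398 + (2413/(-724) - 31/1692))*(3753 + 746) = (-1398 + (2413*(-1/724) - 31*1/1692))*4499 = (-1398 + (-2413/724 - 31/1692))*4499 = (-1398 - 513155/153126)*4499 = -214583303/153126*4499 = -965410280197/153126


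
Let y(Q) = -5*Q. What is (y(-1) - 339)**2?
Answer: 111556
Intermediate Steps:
(y(-1) - 339)**2 = (-5*(-1) - 339)**2 = (5 - 339)**2 = (-334)**2 = 111556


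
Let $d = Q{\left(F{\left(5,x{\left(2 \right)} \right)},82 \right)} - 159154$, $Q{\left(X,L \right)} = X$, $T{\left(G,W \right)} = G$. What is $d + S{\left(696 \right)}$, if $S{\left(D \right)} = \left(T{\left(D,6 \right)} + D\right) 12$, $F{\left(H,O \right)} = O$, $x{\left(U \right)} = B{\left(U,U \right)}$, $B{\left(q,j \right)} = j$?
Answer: $-142448$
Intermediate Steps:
$x{\left(U \right)} = U$
$S{\left(D \right)} = 24 D$ ($S{\left(D \right)} = \left(D + D\right) 12 = 2 D 12 = 24 D$)
$d = -159152$ ($d = 2 - 159154 = -159152$)
$d + S{\left(696 \right)} = -159152 + 24 \cdot 696 = -159152 + 16704 = -142448$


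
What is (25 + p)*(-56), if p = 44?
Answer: -3864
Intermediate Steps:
(25 + p)*(-56) = (25 + 44)*(-56) = 69*(-56) = -3864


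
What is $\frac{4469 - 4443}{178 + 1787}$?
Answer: $\frac{26}{1965} \approx 0.013232$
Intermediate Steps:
$\frac{4469 - 4443}{178 + 1787} = \frac{26}{1965}$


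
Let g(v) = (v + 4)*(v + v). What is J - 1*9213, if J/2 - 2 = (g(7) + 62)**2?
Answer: 84103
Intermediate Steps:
g(v) = 2*v*(4 + v) (g(v) = (4 + v)*(2*v) = 2*v*(4 + v))
J = 93316 (J = 4 + 2*(2*7*(4 + 7) + 62)**2 = 4 + 2*(2*7*11 + 62)**2 = 4 + 2*(154 + 62)**2 = 4 + 2*216**2 = 4 + 2*46656 = 4 + 93312 = 93316)
J - 1*9213 = 93316 - 1*9213 = 93316 - 9213 = 84103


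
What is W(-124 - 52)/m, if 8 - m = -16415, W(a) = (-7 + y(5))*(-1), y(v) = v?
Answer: 2/16423 ≈ 0.00012178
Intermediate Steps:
W(a) = 2 (W(a) = (-7 + 5)*(-1) = -2*(-1) = 2)
m = 16423 (m = 8 - 1*(-16415) = 8 + 16415 = 16423)
W(-124 - 52)/m = 2/16423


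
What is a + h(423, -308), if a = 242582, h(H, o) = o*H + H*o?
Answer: -17986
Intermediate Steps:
h(H, o) = 2*H*o (h(H, o) = H*o + H*o = 2*H*o)
a + h(423, -308) = 242582 + 2*423*(-308) = 242582 - 260568 = -17986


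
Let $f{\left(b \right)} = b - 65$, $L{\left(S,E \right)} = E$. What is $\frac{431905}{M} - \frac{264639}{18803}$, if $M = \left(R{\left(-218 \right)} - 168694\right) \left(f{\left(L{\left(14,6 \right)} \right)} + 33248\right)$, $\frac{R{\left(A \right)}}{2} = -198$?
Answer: $- \frac{297028627549621}{21104216474406} \approx -14.074$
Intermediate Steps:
$R{\left(A \right)} = -396$ ($R{\left(A \right)} = 2 \left(-198\right) = -396$)
$f{\left(b \right)} = -65 + b$
$M = -5611928010$ ($M = \left(-396 - 168694\right) \left(\left(-65 + 6\right) + 33248\right) = - 169090 \left(-59 + 33248\right) = \left(-169090\right) 33189 = -5611928010$)
$\frac{431905}{M} - \frac{264639}{18803} = \frac{431905}{-5611928010} - \frac{264639}{18803} = 431905 \left(- \frac{1}{5611928010}\right) - \frac{264639}{18803} = - \frac{86381}{1122385602} - \frac{264639}{18803} = - \frac{297028627549621}{21104216474406}$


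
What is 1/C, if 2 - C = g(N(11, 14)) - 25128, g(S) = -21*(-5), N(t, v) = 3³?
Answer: 1/25025 ≈ 3.9960e-5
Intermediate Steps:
N(t, v) = 27
g(S) = 105
C = 25025 (C = 2 - (105 - 25128) = 2 - 1*(-25023) = 2 + 25023 = 25025)
1/C = 1/25025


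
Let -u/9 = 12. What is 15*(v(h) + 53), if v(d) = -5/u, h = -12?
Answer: 28645/36 ≈ 795.69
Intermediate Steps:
u = -108 (u = -9*12 = -108)
v(d) = 5/108 (v(d) = -5/(-108) = -5*(-1/108) = 5/108)
15*(v(h) + 53) = 15*(5/108 + 53) = 15*(5729/108) = 28645/36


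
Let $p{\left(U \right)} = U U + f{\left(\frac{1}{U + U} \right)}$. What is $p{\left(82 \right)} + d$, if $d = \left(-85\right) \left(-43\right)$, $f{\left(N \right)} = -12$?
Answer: $10367$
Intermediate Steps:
$d = 3655$
$p{\left(U \right)} = -12 + U^{2}$ ($p{\left(U \right)} = U U - 12 = U^{2} - 12 = -12 + U^{2}$)
$p{\left(82 \right)} + d = \left(-12 + 82^{2}\right) + 3655 = \left(-12 + 6724\right) + 3655 = 6712 + 3655 = 10367$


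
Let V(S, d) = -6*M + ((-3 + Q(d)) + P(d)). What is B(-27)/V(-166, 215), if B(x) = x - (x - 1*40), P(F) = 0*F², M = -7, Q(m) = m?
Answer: 20/127 ≈ 0.15748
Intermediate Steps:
P(F) = 0
B(x) = 40 (B(x) = x - (x - 40) = x - (-40 + x) = x + (40 - x) = 40)
V(S, d) = 39 + d (V(S, d) = -6*(-7) + ((-3 + d) + 0) = 42 + (-3 + d) = 39 + d)
B(-27)/V(-166, 215) = 40/(39 + 215) = 40/254 = 40*(1/254) = 20/127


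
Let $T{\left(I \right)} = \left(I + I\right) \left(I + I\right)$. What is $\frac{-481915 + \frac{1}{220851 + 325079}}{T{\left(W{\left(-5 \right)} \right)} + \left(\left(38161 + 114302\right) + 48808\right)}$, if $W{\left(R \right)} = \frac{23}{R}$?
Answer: $- \frac{1315459279745}{549630422726} \approx -2.3934$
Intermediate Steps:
$T{\left(I \right)} = 4 I^{2}$ ($T{\left(I \right)} = 2 I 2 I = 4 I^{2}$)
$\frac{-481915 + \frac{1}{220851 + 325079}}{T{\left(W{\left(-5 \right)} \right)} + \left(\left(38161 + 114302\right) + 48808\right)} = \frac{-481915 + \frac{1}{220851 + 325079}}{4 \left(\frac{23}{-5}\right)^{2} + \left(\left(38161 + 114302\right) + 48808\right)} = \frac{-481915 + \frac{1}{545930}}{4 \left(23 \left(- \frac{1}{5}\right)\right)^{2} + \left(152463 + 48808\right)} = \frac{-481915 + \frac{1}{545930}}{4 \left(- \frac{23}{5}\right)^{2} + 201271} = - \frac{263091855949}{545930 \left(4 \cdot \frac{529}{25} + 201271\right)} = - \frac{263091855949}{545930 \left(\frac{2116}{25} + 201271\right)} = - \frac{263091855949}{545930 \cdot \frac{5033891}{25}} = \left(- \frac{263091855949}{545930}\right) \frac{25}{5033891} = - \frac{1315459279745}{549630422726}$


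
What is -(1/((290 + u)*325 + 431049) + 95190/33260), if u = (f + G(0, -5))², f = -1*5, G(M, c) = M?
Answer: -2538833191/887084112 ≈ -2.8620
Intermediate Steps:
f = -5
u = 25 (u = (-5 + 0)² = (-5)² = 25)
-(1/((290 + u)*325 + 431049) + 95190/33260) = -(1/((290 + 25)*325 + 431049) + 95190/33260) = -(1/(315*325 + 431049) + 95190*(1/33260)) = -(1/(102375 + 431049) + 9519/3326) = -(1/533424 + 9519/3326) = -1*2538833191/887084112 = -2538833191/887084112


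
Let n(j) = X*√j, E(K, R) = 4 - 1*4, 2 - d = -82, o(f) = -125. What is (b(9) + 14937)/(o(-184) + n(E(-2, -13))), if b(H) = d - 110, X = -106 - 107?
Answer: -14911/125 ≈ -119.29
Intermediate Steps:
d = 84 (d = 2 - 1*(-82) = 2 + 82 = 84)
E(K, R) = 0 (E(K, R) = 4 - 4 = 0)
X = -213
n(j) = -213*√j
b(H) = -26 (b(H) = 84 - 110 = -26)
(b(9) + 14937)/(o(-184) + n(E(-2, -13))) = (-26 + 14937)/(-125 - 213*√0) = 14911/(-125 - 213*0) = 14911/(-125 + 0) = 14911/(-125) = 14911*(-1/125) = -14911/125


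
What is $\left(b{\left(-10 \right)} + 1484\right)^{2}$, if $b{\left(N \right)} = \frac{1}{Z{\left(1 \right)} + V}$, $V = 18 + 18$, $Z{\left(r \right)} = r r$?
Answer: $\frac{3014998281}{1369} \approx 2.2023 \cdot 10^{6}$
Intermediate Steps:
$Z{\left(r \right)} = r^{2}$
$V = 36$
$b{\left(N \right)} = \frac{1}{37}$ ($b{\left(N \right)} = \frac{1}{1^{2} + 36} = \frac{1}{1 + 36} = \frac{1}{37}$)
$\left(b{\left(-10 \right)} + 1484\right)^{2} = \left(\frac{1}{37} + 1484\right)^{2} = \left(\frac{54909}{37}\right)^{2} = \frac{3014998281}{1369}$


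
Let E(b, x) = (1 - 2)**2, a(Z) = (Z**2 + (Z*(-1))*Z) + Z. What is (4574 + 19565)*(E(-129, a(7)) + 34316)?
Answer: 828378063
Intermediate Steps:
a(Z) = Z (a(Z) = (Z**2 + (-Z)*Z) + Z = (Z**2 - Z**2) + Z = 0 + Z = Z)
E(b, x) = 1 (E(b, x) = (-1)**2 = 1)
(4574 + 19565)*(E(-129, a(7)) + 34316) = (4574 + 19565)*(1 + 34316) = 24139*34317 = 828378063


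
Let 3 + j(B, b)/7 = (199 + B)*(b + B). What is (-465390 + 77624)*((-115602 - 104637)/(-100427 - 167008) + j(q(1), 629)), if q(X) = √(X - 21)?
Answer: -3364701706087542/9905 - 4494983472*I*√5 ≈ -3.397e+11 - 1.0051e+10*I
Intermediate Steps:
q(X) = √(-21 + X)
j(B, b) = -21 + 7*(199 + B)*(B + b) (j(B, b) = -21 + 7*((199 + B)*(b + B)) = -21 + 7*((199 + B)*(B + b)) = -21 + 7*(199 + B)*(B + b))
(-465390 + 77624)*((-115602 - 104637)/(-100427 - 167008) + j(q(1), 629)) = (-465390 + 77624)*((-115602 - 104637)/(-100427 - 167008) + (-21 + 7*(√(-21 + 1))² + 1393*√(-21 + 1) + 1393*629 + 7*√(-21 + 1)*629)) = -387766*(-220239/(-267435) + (-21 + 7*(√(-20))² + 1393*√(-20) + 876197 + 7*√(-20)*629)) = -387766*(-220239*(-1/267435) + (-21 + 7*(2*I*√5)² + 1393*(2*I*√5) + 876197 + 7*(2*I*√5)*629)) = -387766*(8157/9905 + (-21 + 7*(-20) + 2786*I*√5 + 876197 + 8806*I*√5)) = -387766*(8157/9905 + (-21 - 140 + 2786*I*√5 + 876197 + 8806*I*√5)) = -387766*(8157/9905 + (876036 + 11592*I*√5)) = -387766*(8677144737/9905 + 11592*I*√5) = -3364701706087542/9905 - 4494983472*I*√5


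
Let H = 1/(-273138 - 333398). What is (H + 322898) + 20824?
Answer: 208479766991/606536 ≈ 3.4372e+5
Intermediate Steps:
H = -1/606536 (H = 1/(-606536) = -1/606536 ≈ -1.6487e-6)
(H + 322898) + 20824 = (-1/606536 + 322898) + 20824 = 195849261327/606536 + 20824 = 208479766991/606536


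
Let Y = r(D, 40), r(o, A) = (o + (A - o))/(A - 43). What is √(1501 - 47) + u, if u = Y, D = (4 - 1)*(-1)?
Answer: -40/3 + √1454 ≈ 24.798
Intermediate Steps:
D = -3 (D = 3*(-1) = -3)
r(o, A) = A/(-43 + A)
Y = -40/3 (Y = 40/(-43 + 40) = 40/(-3) = 40*(-⅓) = -40/3 ≈ -13.333)
u = -40/3 ≈ -13.333
√(1501 - 47) + u = √(1501 - 47) - 40/3 = √1454 - 40/3 = -40/3 + √1454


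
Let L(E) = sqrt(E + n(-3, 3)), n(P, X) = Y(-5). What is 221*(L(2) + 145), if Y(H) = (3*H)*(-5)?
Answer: 32045 + 221*sqrt(77) ≈ 33984.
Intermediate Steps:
Y(H) = -15*H
n(P, X) = 75 (n(P, X) = -15*(-5) = 75)
L(E) = sqrt(75 + E) (L(E) = sqrt(E + 75) = sqrt(75 + E))
221*(L(2) + 145) = 221*(sqrt(75 + 2) + 145) = 221*(sqrt(77) + 145) = 221*(145 + sqrt(77)) = 32045 + 221*sqrt(77)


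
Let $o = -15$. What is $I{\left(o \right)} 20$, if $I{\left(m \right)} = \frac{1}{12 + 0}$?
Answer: $\frac{5}{3} \approx 1.6667$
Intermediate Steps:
$I{\left(m \right)} = \frac{1}{12}$
$I{\left(o \right)} 20 = \frac{1}{12} \cdot 20 = \frac{5}{3}$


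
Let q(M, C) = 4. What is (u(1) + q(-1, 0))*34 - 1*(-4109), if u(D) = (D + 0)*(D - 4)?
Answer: 4143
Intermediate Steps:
u(D) = D*(-4 + D)
(u(1) + q(-1, 0))*34 - 1*(-4109) = (1*(-4 + 1) + 4)*34 - 1*(-4109) = (1*(-3) + 4)*34 + 4109 = (-3 + 4)*34 + 4109 = 1*34 + 4109 = 34 + 4109 = 4143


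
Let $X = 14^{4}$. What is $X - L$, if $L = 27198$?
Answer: $11218$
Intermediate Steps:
$X = 38416$
$X - L = 38416 - 27198 = 11218$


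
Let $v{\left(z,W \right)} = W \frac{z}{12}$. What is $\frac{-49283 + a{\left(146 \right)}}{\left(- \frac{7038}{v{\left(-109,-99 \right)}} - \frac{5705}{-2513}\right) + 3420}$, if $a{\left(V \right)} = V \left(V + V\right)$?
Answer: $- \frac{3873969}{1988791} \approx -1.9479$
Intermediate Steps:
$v{\left(z,W \right)} = \frac{W z}{12}$ ($v{\left(z,W \right)} = W z \frac{1}{12} = W \frac{z}{12} = \frac{W z}{12}$)
$a{\left(V \right)} = 2 V^{2}$ ($a{\left(V \right)} = V 2 V = 2 V^{2}$)
$\frac{-49283 + a{\left(146 \right)}}{\left(- \frac{7038}{v{\left(-109,-99 \right)}} - \frac{5705}{-2513}\right) + 3420} = \frac{-49283 + 2 \cdot 146^{2}}{\left(- \frac{7038}{\frac{1}{12} \left(-99\right) \left(-109\right)} - \frac{5705}{-2513}\right) + 3420} = \frac{-49283 + 2 \cdot 21316}{\left(- \frac{7038}{\frac{3597}{4}} - - \frac{815}{359}\right) + 3420} = \frac{-49283 + 42632}{\left(\left(-7038\right) \frac{4}{3597} + \frac{815}{359}\right) + 3420} = - \frac{6651}{\left(- \frac{9384}{1199} + \frac{815}{359}\right) + 3420} = - \frac{6651}{- \frac{2391671}{430441} + 3420} = - \frac{6651}{\frac{1469716549}{430441}} = \left(-6651\right) \frac{430441}{1469716549} = - \frac{3873969}{1988791}$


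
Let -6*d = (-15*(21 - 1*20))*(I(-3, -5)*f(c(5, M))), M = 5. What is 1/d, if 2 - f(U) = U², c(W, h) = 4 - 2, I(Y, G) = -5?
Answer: 1/25 ≈ 0.040000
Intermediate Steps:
c(W, h) = 2
f(U) = 2 - U²
d = 25 (d = -(-15*(21 - 1*20))*(-5*(2 - 1*2²))/6 = -(-15*(21 - 20))*(-5*(2 - 1*4))/6 = -(-15*1)*(-5*(2 - 4))/6 = -(-5)*(-5*(-2))/2 = -(-5)*10/2 = -⅙*(-150) = 25)
1/d = 1/25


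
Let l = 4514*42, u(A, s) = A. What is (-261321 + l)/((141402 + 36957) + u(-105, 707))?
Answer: -23911/59418 ≈ -0.40242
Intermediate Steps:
l = 189588
(-261321 + l)/((141402 + 36957) + u(-105, 707)) = (-261321 + 189588)/((141402 + 36957) - 105) = -71733/(178359 - 105) = -71733/178254 = -71733*1/178254 = -23911/59418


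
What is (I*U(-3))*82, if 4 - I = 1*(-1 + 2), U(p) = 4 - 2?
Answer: 492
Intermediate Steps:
U(p) = 2
I = 3 (I = 4 - (-1 + 2) = 4 - 1 = 3)
(I*U(-3))*82 = (3*2)*82 = 6*82 = 492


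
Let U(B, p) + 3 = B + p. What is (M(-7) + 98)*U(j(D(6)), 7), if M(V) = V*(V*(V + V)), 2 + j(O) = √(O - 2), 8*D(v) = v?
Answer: -1176 - 294*I*√5 ≈ -1176.0 - 657.4*I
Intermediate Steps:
D(v) = v/8
j(O) = -2 + √(-2 + O) (j(O) = -2 + √(O - 2) = -2 + √(-2 + O))
U(B, p) = -3 + B + p (U(B, p) = -3 + (B + p) = -3 + B + p)
M(V) = 2*V³ (M(V) = V*(V*(2*V)) = V*(2*V²) = 2*V³)
(M(-7) + 98)*U(j(D(6)), 7) = (2*(-7)³ + 98)*(-3 + (-2 + √(-2 + (⅛)*6)) + 7) = (2*(-343) + 98)*(-3 + (-2 + √(-2 + ¾)) + 7) = (-686 + 98)*(-3 + (-2 + √(-5/4)) + 7) = -588*(-3 + (-2 + I*√5/2) + 7) = -588*(2 + I*√5/2) = -1176 - 294*I*√5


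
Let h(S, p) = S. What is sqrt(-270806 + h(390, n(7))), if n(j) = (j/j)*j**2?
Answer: 4*I*sqrt(16901) ≈ 520.02*I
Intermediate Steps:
n(j) = j**2 (n(j) = 1*j**2 = j**2)
sqrt(-270806 + h(390, n(7))) = sqrt(-270806 + 390) = sqrt(-270416) = 4*I*sqrt(16901)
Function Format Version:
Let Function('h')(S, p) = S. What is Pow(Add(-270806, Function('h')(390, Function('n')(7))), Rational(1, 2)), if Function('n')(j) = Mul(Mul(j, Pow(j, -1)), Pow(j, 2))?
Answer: Mul(4, I, Pow(16901, Rational(1, 2))) ≈ Mul(520.02, I)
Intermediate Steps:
Function('n')(j) = Pow(j, 2) (Function('n')(j) = Mul(1, Pow(j, 2)) = Pow(j, 2))
Pow(Add(-270806, Function('h')(390, Function('n')(7))), Rational(1, 2)) = Pow(Add(-270806, 390), Rational(1, 2)) = Pow(-270416, Rational(1, 2)) = Mul(4, I, Pow(16901, Rational(1, 2)))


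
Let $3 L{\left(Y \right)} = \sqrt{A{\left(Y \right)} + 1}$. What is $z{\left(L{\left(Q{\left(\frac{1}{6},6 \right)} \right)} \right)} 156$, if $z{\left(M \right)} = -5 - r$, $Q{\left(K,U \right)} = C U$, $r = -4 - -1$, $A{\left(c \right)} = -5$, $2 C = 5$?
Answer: $-312$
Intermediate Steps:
$C = \frac{5}{2}$ ($C = \frac{1}{2} \cdot 5 = \frac{5}{2} \approx 2.5$)
$r = -3$ ($r = -4 + 1 = -3$)
$Q{\left(K,U \right)} = \frac{5 U}{2}$
$L{\left(Y \right)} = \frac{2 i}{3}$ ($L{\left(Y \right)} = \frac{\sqrt{-5 + 1}}{3} = \frac{\sqrt{-4}}{3} = \frac{2 i}{3}$)
$z{\left(M \right)} = -2$ ($z{\left(M \right)} = -5 - -3 = -5 + 3 = -2$)
$z{\left(L{\left(Q{\left(\frac{1}{6},6 \right)} \right)} \right)} 156 = \left(-2\right) 156 = -312$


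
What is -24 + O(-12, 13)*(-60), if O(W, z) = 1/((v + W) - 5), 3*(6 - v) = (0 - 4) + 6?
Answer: -132/7 ≈ -18.857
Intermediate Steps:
v = 16/3 (v = 6 - ((0 - 4) + 6)/3 = 6 - (-4 + 6)/3 = 6 - ⅓*2 = 6 - ⅔ = 16/3 ≈ 5.3333)
O(W, z) = 1/(⅓ + W) (O(W, z) = 1/((16/3 + W) - 5) = 1/(⅓ + W))
-24 + O(-12, 13)*(-60) = -24 + (3/(1 + 3*(-12)))*(-60) = -24 + (3/(1 - 36))*(-60) = -24 + (3/(-35))*(-60) = -24 + (3*(-1/35))*(-60) = -24 - 3/35*(-60) = -24 + 36/7 = -132/7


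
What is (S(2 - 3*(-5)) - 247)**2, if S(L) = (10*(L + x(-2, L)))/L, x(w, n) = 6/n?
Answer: 4683075489/83521 ≈ 56071.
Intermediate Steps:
S(L) = (10*L + 60/L)/L (S(L) = (10*(L + 6/L))/L = (10*L + 60/L)/L)
(S(2 - 3*(-5)) - 247)**2 = ((10 + 60/(2 - 3*(-5))**2) - 247)**2 = ((10 + 60/(2 + 15)**2) - 247)**2 = ((10 + 60/17**2) - 247)**2 = ((10 + 60*(1/289)) - 247)**2 = ((10 + 60/289) - 247)**2 = (2950/289 - 247)**2 = (-68433/289)**2 = 4683075489/83521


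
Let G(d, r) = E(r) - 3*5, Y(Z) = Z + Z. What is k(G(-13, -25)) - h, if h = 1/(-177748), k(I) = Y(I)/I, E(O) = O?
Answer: 355497/177748 ≈ 2.0000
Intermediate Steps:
Y(Z) = 2*Z
G(d, r) = -15 + r (G(d, r) = r - 3*5 = r - 15 = -15 + r)
k(I) = 2 (k(I) = (2*I)/I = 2)
h = -1/177748 ≈ -5.6259e-6
k(G(-13, -25)) - h = 2 - 1*(-1/177748) = 2 + 1/177748 = 355497/177748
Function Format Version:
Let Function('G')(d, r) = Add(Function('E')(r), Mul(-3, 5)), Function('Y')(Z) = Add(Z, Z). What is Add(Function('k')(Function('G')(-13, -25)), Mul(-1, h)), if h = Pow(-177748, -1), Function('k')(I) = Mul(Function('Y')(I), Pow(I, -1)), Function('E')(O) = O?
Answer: Rational(355497, 177748) ≈ 2.0000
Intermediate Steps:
Function('Y')(Z) = Mul(2, Z)
Function('G')(d, r) = Add(-15, r) (Function('G')(d, r) = Add(r, Mul(-3, 5)) = Add(r, -15) = Add(-15, r))
Function('k')(I) = 2 (Function('k')(I) = Mul(Mul(2, I), Pow(I, -1)) = 2)
h = Rational(-1, 177748) ≈ -5.6259e-6
Add(Function('k')(Function('G')(-13, -25)), Mul(-1, h)) = Add(2, Mul(-1, Rational(-1, 177748))) = Add(2, Rational(1, 177748)) = Rational(355497, 177748)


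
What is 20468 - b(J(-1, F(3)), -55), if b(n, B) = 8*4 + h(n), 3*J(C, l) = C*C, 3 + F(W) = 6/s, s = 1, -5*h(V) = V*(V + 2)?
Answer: 919627/45 ≈ 20436.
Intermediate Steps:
h(V) = -V*(2 + V)/5 (h(V) = -V*(V + 2)/5 = -V*(2 + V)/5)
F(W) = 3 (F(W) = -3 + 6/1 = -3 + 6*1 = -3 + 6 = 3)
J(C, l) = C²/3 (J(C, l) = (C*C)/3 = C²/3)
b(n, B) = 32 - n*(2 + n)/5 (b(n, B) = 8*4 - n*(2 + n)/5 = 32 - n*(2 + n)/5)
20468 - b(J(-1, F(3)), -55) = 20468 - (32 - (⅓)*(-1)²*(2 + (⅓)*(-1)²)/5) = 20468 - (32 - (⅓)*1*(2 + (⅓)*1)/5) = 20468 - (32 - ⅕*⅓*(2 + ⅓)) = 20468 - (32 - ⅕*⅓*7/3) = 20468 - (32 - 7/45) = 20468 - 1*1433/45 = 20468 - 1433/45 = 919627/45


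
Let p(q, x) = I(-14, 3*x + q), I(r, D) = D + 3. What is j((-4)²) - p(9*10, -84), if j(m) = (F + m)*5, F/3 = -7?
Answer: 134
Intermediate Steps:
F = -21 (F = 3*(-7) = -21)
j(m) = -105 + 5*m (j(m) = (-21 + m)*5 = -105 + 5*m)
I(r, D) = 3 + D
p(q, x) = 3 + q + 3*x (p(q, x) = 3 + (3*x + q) = 3 + (q + 3*x) = 3 + q + 3*x)
j((-4)²) - p(9*10, -84) = (-105 + 5*(-4)²) - (3 + 9*10 + 3*(-84)) = (-105 + 5*16) - (3 + 90 - 252) = (-105 + 80) - 1*(-159) = -25 + 159 = 134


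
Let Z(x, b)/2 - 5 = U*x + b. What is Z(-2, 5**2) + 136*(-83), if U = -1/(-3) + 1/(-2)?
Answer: -33682/3 ≈ -11227.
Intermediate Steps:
U = -1/6 (U = -1*(-1/3) + 1*(-1/2) = 1/3 - 1/2 = -1/6 ≈ -0.16667)
Z(x, b) = 10 + 2*b - x/3 (Z(x, b) = 10 + 2*(-x/6 + b) = 10 + 2*(b - x/6) = 10 + (2*b - x/3) = 10 + 2*b - x/3)
Z(-2, 5**2) + 136*(-83) = (10 + 2*5**2 - 1/3*(-2)) + 136*(-83) = (10 + 2*25 + 2/3) - 11288 = (10 + 50 + 2/3) - 11288 = 182/3 - 11288 = -33682/3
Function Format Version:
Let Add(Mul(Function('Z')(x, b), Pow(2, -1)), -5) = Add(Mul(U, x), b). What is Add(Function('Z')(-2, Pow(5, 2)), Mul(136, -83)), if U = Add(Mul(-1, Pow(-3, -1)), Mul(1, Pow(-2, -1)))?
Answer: Rational(-33682, 3) ≈ -11227.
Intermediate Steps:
U = Rational(-1, 6) (U = Add(Mul(-1, Rational(-1, 3)), Mul(1, Rational(-1, 2))) = Add(Rational(1, 3), Rational(-1, 2)) = Rational(-1, 6) ≈ -0.16667)
Function('Z')(x, b) = Add(10, Mul(2, b), Mul(Rational(-1, 3), x)) (Function('Z')(x, b) = Add(10, Mul(2, Add(Mul(Rational(-1, 6), x), b))) = Add(10, Mul(2, Add(b, Mul(Rational(-1, 6), x)))) = Add(10, Add(Mul(2, b), Mul(Rational(-1, 3), x))) = Add(10, Mul(2, b), Mul(Rational(-1, 3), x)))
Add(Function('Z')(-2, Pow(5, 2)), Mul(136, -83)) = Add(Add(10, Mul(2, Pow(5, 2)), Mul(Rational(-1, 3), -2)), Mul(136, -83)) = Add(Add(10, Mul(2, 25), Rational(2, 3)), -11288) = Add(Add(10, 50, Rational(2, 3)), -11288) = Add(Rational(182, 3), -11288) = Rational(-33682, 3)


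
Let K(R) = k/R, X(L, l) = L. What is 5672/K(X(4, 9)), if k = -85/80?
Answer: -363008/17 ≈ -21353.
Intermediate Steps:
k = -17/16 (k = -85*1/80 = -17/16 ≈ -1.0625)
K(R) = -17/(16*R)
5672/K(X(4, 9)) = 5672/((-17/16/4)) = 5672/((-17/16*¼)) = 5672/(-17/64) = 5672*(-64/17) = -363008/17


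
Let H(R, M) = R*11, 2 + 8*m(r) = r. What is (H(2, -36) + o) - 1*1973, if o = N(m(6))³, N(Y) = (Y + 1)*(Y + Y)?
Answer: -15581/8 ≈ -1947.6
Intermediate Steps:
m(r) = -¼ + r/8
N(Y) = 2*Y*(1 + Y) (N(Y) = (1 + Y)*(2*Y) = 2*Y*(1 + Y))
o = 27/8 (o = (2*(-¼ + (⅛)*6)*(1 + (-¼ + (⅛)*6)))³ = (2*(-¼ + ¾)*(1 + (-¼ + ¾)))³ = (2*(½)*(1 + ½))³ = (2*(½)*(3/2))³ = (3/2)³ = 27/8 ≈ 3.3750)
H(R, M) = 11*R
(H(2, -36) + o) - 1*1973 = (11*2 + 27/8) - 1*1973 = (22 + 27/8) - 1973 = 203/8 - 1973 = -15581/8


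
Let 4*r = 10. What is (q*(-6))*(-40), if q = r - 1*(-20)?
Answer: 5400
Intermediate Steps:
r = 5/2 (r = (¼)*10 = 5/2 ≈ 2.5000)
q = 45/2 (q = 5/2 - 1*(-20) = 5/2 + 20 = 45/2 ≈ 22.500)
(q*(-6))*(-40) = ((45/2)*(-6))*(-40) = -135*(-40) = 5400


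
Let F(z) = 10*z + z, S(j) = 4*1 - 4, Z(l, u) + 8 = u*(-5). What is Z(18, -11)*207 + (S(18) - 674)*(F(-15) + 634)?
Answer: -306377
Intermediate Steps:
Z(l, u) = -8 - 5*u (Z(l, u) = -8 + u*(-5) = -8 - 5*u)
S(j) = 0 (S(j) = 4 - 4 = 0)
F(z) = 11*z
Z(18, -11)*207 + (S(18) - 674)*(F(-15) + 634) = (-8 - 5*(-11))*207 + (0 - 674)*(11*(-15) + 634) = (-8 + 55)*207 - 674*(-165 + 634) = 47*207 - 674*469 = 9729 - 316106 = -306377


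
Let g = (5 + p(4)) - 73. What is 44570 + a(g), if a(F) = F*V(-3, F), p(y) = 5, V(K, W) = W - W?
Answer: 44570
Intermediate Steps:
V(K, W) = 0
g = -63 (g = (5 + 5) - 73 = 10 - 73 = -63)
a(F) = 0 (a(F) = F*0 = 0)
44570 + a(g) = 44570 + 0 = 44570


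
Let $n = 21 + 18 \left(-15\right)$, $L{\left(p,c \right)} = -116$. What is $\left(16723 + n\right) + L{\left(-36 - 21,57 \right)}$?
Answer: $16358$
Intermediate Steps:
$n = -249$ ($n = 21 - 270 = -249$)
$\left(16723 + n\right) + L{\left(-36 - 21,57 \right)} = \left(16723 - 249\right) - 116 = 16474 - 116 = 16358$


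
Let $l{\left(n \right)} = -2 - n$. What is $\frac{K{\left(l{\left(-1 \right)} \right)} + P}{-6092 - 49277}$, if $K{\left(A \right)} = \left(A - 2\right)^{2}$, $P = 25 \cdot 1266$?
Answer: $- \frac{31659}{55369} \approx -0.57178$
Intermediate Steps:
$P = 31650$
$K{\left(A \right)} = \left(-2 + A\right)^{2}$
$\frac{K{\left(l{\left(-1 \right)} \right)} + P}{-6092 - 49277} = \frac{\left(-2 - 1\right)^{2} + 31650}{-6092 - 49277} = \frac{\left(-2 + \left(-2 + 1\right)\right)^{2} + 31650}{-55369} = \left(\left(-2 - 1\right)^{2} + 31650\right) \left(- \frac{1}{55369}\right) = \left(\left(-3\right)^{2} + 31650\right) \left(- \frac{1}{55369}\right) = \left(9 + 31650\right) \left(- \frac{1}{55369}\right) = 31659 \left(- \frac{1}{55369}\right) = - \frac{31659}{55369}$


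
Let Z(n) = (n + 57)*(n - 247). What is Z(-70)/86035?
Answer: 4121/86035 ≈ 0.047899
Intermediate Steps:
Z(n) = (-247 + n)*(57 + n) (Z(n) = (57 + n)*(-247 + n) = (-247 + n)*(57 + n))
Z(-70)/86035 = (-14079 + (-70)**2 - 190*(-70))/86035 = (-14079 + 4900 + 13300)*(1/86035) = 4121*(1/86035) = 4121/86035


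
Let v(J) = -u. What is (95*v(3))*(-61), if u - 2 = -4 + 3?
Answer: 5795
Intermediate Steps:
u = 1 (u = 2 + (-4 + 3) = 2 - 1 = 1)
v(J) = -1 (v(J) = -1*1 = -1)
(95*v(3))*(-61) = (95*(-1))*(-61) = -95*(-61) = 5795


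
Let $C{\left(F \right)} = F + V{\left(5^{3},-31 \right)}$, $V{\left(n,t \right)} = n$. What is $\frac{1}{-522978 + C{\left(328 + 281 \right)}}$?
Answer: $- \frac{1}{522244} \approx -1.9148 \cdot 10^{-6}$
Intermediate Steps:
$C{\left(F \right)} = 125 + F$ ($C{\left(F \right)} = F + 5^{3} = F + 125 = 125 + F$)
$\frac{1}{-522978 + C{\left(328 + 281 \right)}} = \frac{1}{-522978 + \left(125 + \left(328 + 281\right)\right)} = \frac{1}{-522978 + \left(125 + 609\right)} = \frac{1}{-522978 + 734} = \frac{1}{-522244} = - \frac{1}{522244}$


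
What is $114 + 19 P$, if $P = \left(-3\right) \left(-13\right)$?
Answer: $855$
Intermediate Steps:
$P = 39$
$114 + 19 P = 114 + 19 \cdot 39 = 114 + 741 = 855$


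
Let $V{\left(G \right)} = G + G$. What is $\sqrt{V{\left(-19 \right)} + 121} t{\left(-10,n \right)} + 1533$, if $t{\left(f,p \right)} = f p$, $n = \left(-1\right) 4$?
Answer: $1533 + 40 \sqrt{83} \approx 1897.4$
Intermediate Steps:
$V{\left(G \right)} = 2 G$
$n = -4$
$\sqrt{V{\left(-19 \right)} + 121} t{\left(-10,n \right)} + 1533 = \sqrt{2 \left(-19\right) + 121} \left(\left(-10\right) \left(-4\right)\right) + 1533 = \sqrt{-38 + 121} \cdot 40 + 1533 = \sqrt{83} \cdot 40 + 1533 = 40 \sqrt{83} + 1533 = 1533 + 40 \sqrt{83}$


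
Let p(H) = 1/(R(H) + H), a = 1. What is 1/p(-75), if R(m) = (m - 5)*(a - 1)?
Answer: -75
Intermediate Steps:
R(m) = 0 (R(m) = (m - 5)*(1 - 1) = (-5 + m)*0 = 0)
p(H) = 1/H (p(H) = 1/(0 + H) = 1/H)
1/p(-75) = 1/(1/(-75)) = 1/(-1/75) = -75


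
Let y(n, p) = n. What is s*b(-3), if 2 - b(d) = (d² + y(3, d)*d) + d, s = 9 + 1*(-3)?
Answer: 30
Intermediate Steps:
s = 6 (s = 9 - 3 = 6)
b(d) = 2 - d² - 4*d (b(d) = 2 - ((d² + 3*d) + d) = 2 - (d² + 4*d) = 2 + (-d² - 4*d) = 2 - d² - 4*d)
s*b(-3) = 6*(2 - 1*(-3)² - 4*(-3)) = 6*(2 - 1*9 + 12) = 6*(2 - 9 + 12) = 6*5 = 30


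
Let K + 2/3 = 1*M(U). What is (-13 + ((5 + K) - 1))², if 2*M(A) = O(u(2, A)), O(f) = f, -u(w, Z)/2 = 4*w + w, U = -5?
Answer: 3481/9 ≈ 386.78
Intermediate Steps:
u(w, Z) = -10*w (u(w, Z) = -2*(4*w + w) = -10*w)
M(A) = -10 (M(A) = (-10*2)/2 = (½)*(-20) = -10)
K = -32/3 (K = -⅔ + 1*(-10) = -⅔ - 10 = -32/3 ≈ -10.667)
(-13 + ((5 + K) - 1))² = (-13 + ((5 - 32/3) - 1))² = (-13 + (-17/3 - 1))² = (-13 - 20/3)² = (-59/3)² = 3481/9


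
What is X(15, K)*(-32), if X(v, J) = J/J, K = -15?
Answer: -32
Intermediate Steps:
X(v, J) = 1
X(15, K)*(-32) = 1*(-32) = -32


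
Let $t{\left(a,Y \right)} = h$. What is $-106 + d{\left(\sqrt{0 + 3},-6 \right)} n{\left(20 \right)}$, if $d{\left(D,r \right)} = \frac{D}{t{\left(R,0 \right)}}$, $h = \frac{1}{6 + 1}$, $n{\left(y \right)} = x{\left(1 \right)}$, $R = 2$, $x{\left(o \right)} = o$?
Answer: $-106 + 7 \sqrt{3} \approx -93.876$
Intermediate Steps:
$n{\left(y \right)} = 1$
$h = \frac{1}{7} \approx 0.14286$
$t{\left(a,Y \right)} = \frac{1}{7}$
$d{\left(D,r \right)} = 7 D$ ($d{\left(D,r \right)} = D \frac{1}{\frac{1}{7}} = D 7 = 7 D$)
$-106 + d{\left(\sqrt{0 + 3},-6 \right)} n{\left(20 \right)} = -106 + 7 \sqrt{0 + 3} \cdot 1 = -106 + 7 \sqrt{3} \cdot 1 = -106 + 7 \sqrt{3}$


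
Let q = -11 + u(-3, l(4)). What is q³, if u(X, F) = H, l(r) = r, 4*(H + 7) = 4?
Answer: -4913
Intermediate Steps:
H = -6 (H = -7 + (¼)*4 = -7 + 1 = -6)
u(X, F) = -6
q = -17 (q = -11 - 6 = -17)
q³ = (-17)³ = -4913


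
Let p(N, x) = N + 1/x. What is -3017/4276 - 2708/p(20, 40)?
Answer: -465592937/3425076 ≈ -135.94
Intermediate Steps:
-3017/4276 - 2708/p(20, 40) = -3017/4276 - 2708/(20 + 1/40) = -3017*1/4276 - 2708/(20 + 1/40) = -3017/4276 - 2708/801/40 = -3017/4276 - 2708*40/801 = -3017/4276 - 108320/801 = -465592937/3425076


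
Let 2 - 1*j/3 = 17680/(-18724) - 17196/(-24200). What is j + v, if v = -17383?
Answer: -492097656707/28320050 ≈ -17376.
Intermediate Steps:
j = 189772443/28320050 (j = 6 - 3*(17680/(-18724) - 17196/(-24200)) = 6 - 3*(17680*(-1/18724) - 17196*(-1/24200)) = 6 - 3*(-4420/4681 + 4299/6050) = 6 - 3*(-6617381/28320050) = 6 + 19852143/28320050 = 189772443/28320050 ≈ 6.7010)
j + v = 189772443/28320050 - 17383 = -492097656707/28320050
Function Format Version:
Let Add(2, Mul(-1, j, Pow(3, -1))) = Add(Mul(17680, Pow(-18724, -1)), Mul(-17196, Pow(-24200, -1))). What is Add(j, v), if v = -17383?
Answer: Rational(-492097656707, 28320050) ≈ -17376.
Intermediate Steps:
j = Rational(189772443, 28320050) (j = Add(6, Mul(-3, Add(Mul(17680, Pow(-18724, -1)), Mul(-17196, Pow(-24200, -1))))) = Add(6, Mul(-3, Add(Mul(17680, Rational(-1, 18724)), Mul(-17196, Rational(-1, 24200))))) = Add(6, Mul(-3, Add(Rational(-4420, 4681), Rational(4299, 6050)))) = Add(6, Mul(-3, Rational(-6617381, 28320050))) = Add(6, Rational(19852143, 28320050)) = Rational(189772443, 28320050) ≈ 6.7010)
Add(j, v) = Add(Rational(189772443, 28320050), -17383) = Rational(-492097656707, 28320050)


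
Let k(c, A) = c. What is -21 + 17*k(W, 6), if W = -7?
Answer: -140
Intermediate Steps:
-21 + 17*k(W, 6) = -21 + 17*(-7) = -21 - 119 = -140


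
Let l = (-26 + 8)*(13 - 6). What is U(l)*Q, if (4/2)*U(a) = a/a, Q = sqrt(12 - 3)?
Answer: 3/2 ≈ 1.5000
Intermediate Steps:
l = -126 (l = -18*7 = -126)
Q = 3 (Q = sqrt(9) = 3)
U(a) = 1/2 (U(a) = (a/a)/2 = (1/2)*1 = 1/2)
U(l)*Q = (1/2)*3 = 3/2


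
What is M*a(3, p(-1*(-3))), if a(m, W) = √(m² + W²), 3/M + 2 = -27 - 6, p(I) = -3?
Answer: -9*√2/35 ≈ -0.36366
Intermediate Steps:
M = -3/35 (M = 3/(-2 + (-27 - 6)) = 3/(-2 - 33) = 3/(-35) = 3*(-1/35) = -3/35 ≈ -0.085714)
a(m, W) = √(W² + m²)
M*a(3, p(-1*(-3))) = -3*√((-3)² + 3²)/35 = -3*√(9 + 9)/35 = -9*√2/35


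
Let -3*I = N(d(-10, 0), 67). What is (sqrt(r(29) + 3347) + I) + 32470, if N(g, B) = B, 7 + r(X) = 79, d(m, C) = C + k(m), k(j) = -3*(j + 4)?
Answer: 97343/3 + sqrt(3419) ≈ 32506.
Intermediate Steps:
k(j) = -12 - 3*j (k(j) = -3*(4 + j) = -12 - 3*j)
d(m, C) = -12 + C - 3*m (d(m, C) = C + (-12 - 3*m) = -12 + C - 3*m)
r(X) = 72 (r(X) = -7 + 79 = 72)
I = -67/3 (I = -1/3*67 = -67/3 ≈ -22.333)
(sqrt(r(29) + 3347) + I) + 32470 = (sqrt(72 + 3347) - 67/3) + 32470 = (sqrt(3419) - 67/3) + 32470 = (-67/3 + sqrt(3419)) + 32470 = 97343/3 + sqrt(3419)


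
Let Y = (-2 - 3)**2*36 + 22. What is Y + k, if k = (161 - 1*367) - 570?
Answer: 146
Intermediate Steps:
Y = 922 (Y = (-5)**2*36 + 22 = 25*36 + 22 = 900 + 22 = 922)
k = -776 (k = (161 - 367) - 570 = -206 - 570 = -776)
Y + k = 922 - 776 = 146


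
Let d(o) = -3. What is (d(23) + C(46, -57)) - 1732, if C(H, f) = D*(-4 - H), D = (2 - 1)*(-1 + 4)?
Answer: -1885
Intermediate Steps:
D = 3 (D = 1*3 = 3)
C(H, f) = -12 - 3*H (C(H, f) = 3*(-4 - H) = -12 - 3*H)
(d(23) + C(46, -57)) - 1732 = (-3 + (-12 - 3*46)) - 1732 = (-3 + (-12 - 138)) - 1732 = (-3 - 150) - 1732 = -153 - 1732 = -1885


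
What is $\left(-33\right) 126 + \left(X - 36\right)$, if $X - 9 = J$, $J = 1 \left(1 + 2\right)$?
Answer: $-4182$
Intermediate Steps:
$J = 3$ ($J = 1 \cdot 3 = 3$)
$X = 12$ ($X = 9 + 3 = 12$)
$\left(-33\right) 126 + \left(X - 36\right) = \left(-33\right) 126 + \left(12 - 36\right) = -4158 + \left(12 - 36\right) = -4158 - 24 = -4182$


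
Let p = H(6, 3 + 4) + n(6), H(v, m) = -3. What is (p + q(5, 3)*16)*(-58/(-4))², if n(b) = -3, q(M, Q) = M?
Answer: 31117/2 ≈ 15559.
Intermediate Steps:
p = -6 (p = -3 - 3 = -6)
(p + q(5, 3)*16)*(-58/(-4))² = (-6 + 5*16)*(-58/(-4))² = (-6 + 80)*(-58*(-¼))² = 74*(29/2)² = 74*(841/4) = 31117/2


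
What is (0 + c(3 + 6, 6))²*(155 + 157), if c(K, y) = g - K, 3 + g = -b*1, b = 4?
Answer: 79872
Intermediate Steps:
g = -7 (g = -3 - 1*4*1 = -3 - 4*1 = -3 - 4 = -7)
c(K, y) = -7 - K
(0 + c(3 + 6, 6))²*(155 + 157) = (0 + (-7 - (3 + 6)))²*(155 + 157) = (0 + (-7 - 1*9))²*312 = (0 + (-7 - 9))²*312 = (0 - 16)²*312 = (-16)²*312 = 256*312 = 79872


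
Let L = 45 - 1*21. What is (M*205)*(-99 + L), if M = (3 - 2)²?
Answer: -15375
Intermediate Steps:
L = 24 (L = 45 - 21 = 24)
M = 1 (M = 1² = 1)
(M*205)*(-99 + L) = (1*205)*(-99 + 24) = 205*(-75) = -15375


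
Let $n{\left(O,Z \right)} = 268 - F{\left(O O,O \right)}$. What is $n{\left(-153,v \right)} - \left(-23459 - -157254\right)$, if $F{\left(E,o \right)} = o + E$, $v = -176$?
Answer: $-156783$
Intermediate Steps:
$F{\left(E,o \right)} = E + o$
$n{\left(O,Z \right)} = 268 - O - O^{2}$ ($n{\left(O,Z \right)} = 268 - \left(O O + O\right) = 268 - \left(O^{2} + O\right) = 268 - \left(O + O^{2}\right) = 268 - O - O^{2}$)
$n{\left(-153,v \right)} - \left(-23459 - -157254\right) = \left(268 - -153 - \left(-153\right)^{2}\right) - \left(-23459 - -157254\right) = \left(268 + 153 - 23409\right) - \left(-23459 + 157254\right) = \left(268 + 153 - 23409\right) - 133795 = -22988 - 133795 = -156783$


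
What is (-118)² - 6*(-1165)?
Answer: 20914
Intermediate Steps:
(-118)² - 6*(-1165) = 13924 + 6990 = 20914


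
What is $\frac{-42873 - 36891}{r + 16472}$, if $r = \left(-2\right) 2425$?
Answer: $- \frac{13294}{1937} \approx -6.8632$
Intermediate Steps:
$r = -4850$
$\frac{-42873 - 36891}{r + 16472} = \frac{-42873 - 36891}{-4850 + 16472} = - \frac{79764}{11622} = \left(-79764\right) \frac{1}{11622} = - \frac{13294}{1937}$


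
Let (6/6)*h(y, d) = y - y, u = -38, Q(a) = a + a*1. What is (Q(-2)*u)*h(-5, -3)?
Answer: 0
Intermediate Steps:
Q(a) = 2*a (Q(a) = a + a = 2*a)
h(y, d) = 0 (h(y, d) = y - y = 0)
(Q(-2)*u)*h(-5, -3) = ((2*(-2))*(-38))*0 = -4*(-38)*0 = 152*0 = 0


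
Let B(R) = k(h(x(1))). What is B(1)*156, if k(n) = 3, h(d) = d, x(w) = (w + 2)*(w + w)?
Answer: 468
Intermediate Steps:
x(w) = 2*w*(2 + w) (x(w) = (2 + w)*(2*w) = 2*w*(2 + w))
B(R) = 3
B(1)*156 = 3*156 = 468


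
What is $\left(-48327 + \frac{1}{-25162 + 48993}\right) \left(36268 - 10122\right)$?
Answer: $- \frac{30111844523456}{23831} \approx -1.2636 \cdot 10^{9}$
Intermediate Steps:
$\left(-48327 + \frac{1}{-25162 + 48993}\right) \left(36268 - 10122\right) = \left(-48327 + \frac{1}{23831}\right) 26146 = \left(- \frac{1151680736}{23831}\right) 26146 = - \frac{30111844523456}{23831}$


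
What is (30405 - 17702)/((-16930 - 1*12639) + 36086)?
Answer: 12703/6517 ≈ 1.9492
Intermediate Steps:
(30405 - 17702)/((-16930 - 1*12639) + 36086) = 12703/((-16930 - 12639) + 36086) = 12703/(-29569 + 36086) = 12703/6517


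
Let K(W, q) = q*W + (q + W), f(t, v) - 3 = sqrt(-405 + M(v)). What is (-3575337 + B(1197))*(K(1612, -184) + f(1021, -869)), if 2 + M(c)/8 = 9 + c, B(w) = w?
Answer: 1055003922780 - 25018980*I*sqrt(149) ≈ 1.055e+12 - 3.054e+8*I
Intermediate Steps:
M(c) = 56 + 8*c (M(c) = -16 + 8*(9 + c) = -16 + (72 + 8*c) = 56 + 8*c)
f(t, v) = 3 + sqrt(-349 + 8*v) (f(t, v) = 3 + sqrt(-405 + (56 + 8*v)) = 3 + sqrt(-349 + 8*v))
K(W, q) = W + q + W*q (K(W, q) = W*q + (W + q) = W + q + W*q)
(-3575337 + B(1197))*(K(1612, -184) + f(1021, -869)) = (-3575337 + 1197)*((1612 - 184 + 1612*(-184)) + (3 + sqrt(-349 + 8*(-869)))) = -3574140*((1612 - 184 - 296608) + (3 + sqrt(-349 - 6952))) = -3574140*(-295180 + (3 + sqrt(-7301))) = -3574140*(-295180 + (3 + 7*I*sqrt(149))) = -3574140*(-295177 + 7*I*sqrt(149)) = 1055003922780 - 25018980*I*sqrt(149)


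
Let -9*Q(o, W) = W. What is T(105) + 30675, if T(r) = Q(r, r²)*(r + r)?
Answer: -226575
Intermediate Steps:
Q(o, W) = -W/9
T(r) = -2*r³/9 (T(r) = (-r²/9)*(r + r) = (-r²/9)*(2*r) = -2*r³/9)
T(105) + 30675 = -2/9*105³ + 30675 = -2/9*1157625 + 30675 = -257250 + 30675 = -226575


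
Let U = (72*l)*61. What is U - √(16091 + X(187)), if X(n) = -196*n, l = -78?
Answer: -342576 - I*√20561 ≈ -3.4258e+5 - 143.39*I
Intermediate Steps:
U = -342576 (U = (72*(-78))*61 = -5616*61 = -342576)
U - √(16091 + X(187)) = -342576 - √(16091 - 196*187) = -342576 - √(16091 - 36652) = -342576 - √(-20561) = -342576 - I*√20561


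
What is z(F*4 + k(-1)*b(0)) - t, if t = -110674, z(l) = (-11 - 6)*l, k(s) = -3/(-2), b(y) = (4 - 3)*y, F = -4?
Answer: 110946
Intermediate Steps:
b(y) = y (b(y) = 1*y = y)
k(s) = 3/2 (k(s) = -3*(-½) = 3/2)
z(l) = -17*l
z(F*4 + k(-1)*b(0)) - t = -17*(-4*4 + (3/2)*0) - 1*(-110674) = -17*(-16 + 0) + 110674 = -17*(-16) + 110674 = 272 + 110674 = 110946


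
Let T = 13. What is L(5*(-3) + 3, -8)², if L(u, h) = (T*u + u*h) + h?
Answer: 4624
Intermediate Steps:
L(u, h) = h + 13*u + h*u (L(u, h) = (13*u + u*h) + h = (13*u + h*u) + h = h + 13*u + h*u)
L(5*(-3) + 3, -8)² = (-8 + 13*(5*(-3) + 3) - 8*(5*(-3) + 3))² = (-8 + 13*(-15 + 3) - 8*(-15 + 3))² = (-8 + 13*(-12) - 8*(-12))² = (-8 - 156 + 96)² = (-68)² = 4624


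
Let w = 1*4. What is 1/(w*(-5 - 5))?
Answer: -1/40 ≈ -0.025000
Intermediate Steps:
w = 4
1/(w*(-5 - 5)) = 1/(4*(-5 - 5)) = 1/(4*(-10)) = 1/(-40) = -1/40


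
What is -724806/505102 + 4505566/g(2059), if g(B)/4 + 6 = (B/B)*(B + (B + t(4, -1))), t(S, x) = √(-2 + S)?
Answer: 581809139043911/2135134595321 - 2252783*√2/33817084 ≈ 272.40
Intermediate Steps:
g(B) = -24 + 4*√2 + 8*B (g(B) = -24 + 4*((B/B)*(B + (B + √(-2 + 4)))) = -24 + 4*(1*(B + (B + √2))) = -24 + 4*(1*(√2 + 2*B)) = -24 + 4*(√2 + 2*B) = -24 + (4*√2 + 8*B) = -24 + 4*√2 + 8*B)
-724806/505102 + 4505566/g(2059) = -724806/505102 + 4505566/(-24 + 4*√2 + 8*2059) = -724806*1/505102 + 4505566/(-24 + 4*√2 + 16472) = -362403/252551 + 4505566/(16448 + 4*√2)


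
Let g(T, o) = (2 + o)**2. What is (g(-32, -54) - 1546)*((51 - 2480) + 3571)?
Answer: 1322436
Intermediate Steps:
(g(-32, -54) - 1546)*((51 - 2480) + 3571) = ((2 - 54)**2 - 1546)*((51 - 2480) + 3571) = ((-52)**2 - 1546)*(-2429 + 3571) = (2704 - 1546)*1142 = 1158*1142 = 1322436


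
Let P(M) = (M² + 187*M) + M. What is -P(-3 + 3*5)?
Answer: -2400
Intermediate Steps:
P(M) = M² + 188*M
-P(-3 + 3*5) = -(-3 + 3*5)*(188 + (-3 + 3*5)) = -(-3 + 15)*(188 + (-3 + 15)) = -12*(188 + 12) = -12*200 = -1*2400 = -2400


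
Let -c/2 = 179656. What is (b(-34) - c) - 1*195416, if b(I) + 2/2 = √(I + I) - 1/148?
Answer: 24256459/148 + 2*I*√17 ≈ 1.639e+5 + 8.2462*I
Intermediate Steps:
c = -359312 (c = -2*179656 = -359312)
b(I) = -149/148 + √2*√I (b(I) = -1 + (√(I + I) - 1/148) = -1 + (√(2*I) - 1*1/148) = -1 + (√2*√I - 1/148) = -1 + (-1/148 + √2*√I) = -149/148 + √2*√I)
(b(-34) - c) - 1*195416 = ((-149/148 + √2*√(-34)) - 1*(-359312)) - 1*195416 = ((-149/148 + √2*(I*√34)) + 359312) - 195416 = ((-149/148 + 2*I*√17) + 359312) - 195416 = (53178027/148 + 2*I*√17) - 195416 = 24256459/148 + 2*I*√17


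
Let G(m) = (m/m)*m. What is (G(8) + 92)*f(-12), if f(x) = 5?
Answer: 500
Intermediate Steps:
G(m) = m (G(m) = 1*m = m)
(G(8) + 92)*f(-12) = (8 + 92)*5 = 100*5 = 500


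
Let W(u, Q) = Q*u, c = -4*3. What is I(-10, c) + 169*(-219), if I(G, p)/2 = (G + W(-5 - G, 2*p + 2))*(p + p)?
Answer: -31251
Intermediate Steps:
c = -12
I(G, p) = 4*p*(G + (-5 - G)*(2 + 2*p)) (I(G, p) = 2*((G + (2*p + 2)*(-5 - G))*(p + p)) = 2*((G + (2 + 2*p)*(-5 - G))*(2*p)) = 2*((G + (-5 - G)*(2 + 2*p))*(2*p)) = 2*(2*p*(G + (-5 - G)*(2 + 2*p))) = 4*p*(G + (-5 - G)*(2 + 2*p)))
I(-10, c) + 169*(-219) = 4*(-12)*(-10 - 2*(1 - 12)*(5 - 10)) + 169*(-219) = 4*(-12)*(-10 - 2*(-11)*(-5)) - 37011 = 4*(-12)*(-10 - 110) - 37011 = 4*(-12)*(-120) - 37011 = 5760 - 37011 = -31251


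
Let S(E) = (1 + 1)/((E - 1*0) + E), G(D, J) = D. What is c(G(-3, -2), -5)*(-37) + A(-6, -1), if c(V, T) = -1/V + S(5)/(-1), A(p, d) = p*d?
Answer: 16/15 ≈ 1.0667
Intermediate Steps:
S(E) = 1/E (S(E) = 2/((E + 0) + E) = 2/(E + E) = 2/((2*E)) = 2*(1/(2*E)) = 1/E)
A(p, d) = d*p
c(V, T) = -⅕ - 1/V (c(V, T) = -1/V + 1/(5*(-1)) = -1/V + (⅕)*(-1) = -1/V - ⅕ = -⅕ - 1/V)
c(G(-3, -2), -5)*(-37) + A(-6, -1) = ((⅕)*(-5 - 1*(-3))/(-3))*(-37) - 1*(-6) = ((⅕)*(-⅓)*(-5 + 3))*(-37) + 6 = ((⅕)*(-⅓)*(-2))*(-37) + 6 = (2/15)*(-37) + 6 = -74/15 + 6 = 16/15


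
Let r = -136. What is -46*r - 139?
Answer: 6117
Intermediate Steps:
-46*r - 139 = -46*(-136) - 139 = 6256 - 139 = 6117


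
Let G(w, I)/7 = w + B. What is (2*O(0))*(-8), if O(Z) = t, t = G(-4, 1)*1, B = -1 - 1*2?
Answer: 784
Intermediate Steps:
B = -3 (B = -1 - 2 = -3)
G(w, I) = -21 + 7*w (G(w, I) = 7*(w - 3) = 7*(-3 + w) = -21 + 7*w)
t = -49 (t = (-21 + 7*(-4))*1 = (-21 - 28)*1 = -49*1 = -49)
O(Z) = -49
(2*O(0))*(-8) = (2*(-49))*(-8) = -98*(-8) = 784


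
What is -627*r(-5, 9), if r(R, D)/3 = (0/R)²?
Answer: 0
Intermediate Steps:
r(R, D) = 0 (r(R, D) = 3*(0/R)² = 3*0² = 3*0 = 0)
-627*r(-5, 9) = -627*0 = 0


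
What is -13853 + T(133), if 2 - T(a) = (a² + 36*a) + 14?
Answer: -36342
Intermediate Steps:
T(a) = -12 - a² - 36*a (T(a) = 2 - ((a² + 36*a) + 14) = 2 - (14 + a² + 36*a) = 2 + (-14 - a² - 36*a) = -12 - a² - 36*a)
-13853 + T(133) = -13853 + (-12 - 1*133² - 36*133) = -13853 + (-12 - 1*17689 - 4788) = -13853 + (-12 - 17689 - 4788) = -13853 - 22489 = -36342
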